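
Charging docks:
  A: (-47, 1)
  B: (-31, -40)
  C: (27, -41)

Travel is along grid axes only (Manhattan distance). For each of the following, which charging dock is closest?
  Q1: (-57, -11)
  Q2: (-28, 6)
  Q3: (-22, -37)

Q1→A; Q2→A; Q3→B

Q1 at (-57, -11):
  A: 22
  B: 55
  C: 114
  → nearest: A (22)
Q2 at (-28, 6):
  A: 24
  B: 49
  C: 102
  → nearest: A (24)
Q3 at (-22, -37):
  A: 63
  B: 12
  C: 53
  → nearest: B (12)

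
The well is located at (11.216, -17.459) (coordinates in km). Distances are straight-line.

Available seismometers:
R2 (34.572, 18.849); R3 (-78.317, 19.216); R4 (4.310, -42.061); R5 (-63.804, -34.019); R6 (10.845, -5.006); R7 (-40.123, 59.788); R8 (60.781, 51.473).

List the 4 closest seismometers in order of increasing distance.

R6, R4, R2, R5

Distances from (11.216, -17.459):
R2: 43.171 km
R3: 96.753 km
R4: 25.553 km
R5: 76.826 km
R6: 12.459 km
R7: 92.751 km
R8: 84.902 km
Sorted: R6 (12.459 km) < R4 (25.553 km) < R2 (43.171 km) < R5 (76.826 km) < R8 (84.902 km) < R7 (92.751 km) < …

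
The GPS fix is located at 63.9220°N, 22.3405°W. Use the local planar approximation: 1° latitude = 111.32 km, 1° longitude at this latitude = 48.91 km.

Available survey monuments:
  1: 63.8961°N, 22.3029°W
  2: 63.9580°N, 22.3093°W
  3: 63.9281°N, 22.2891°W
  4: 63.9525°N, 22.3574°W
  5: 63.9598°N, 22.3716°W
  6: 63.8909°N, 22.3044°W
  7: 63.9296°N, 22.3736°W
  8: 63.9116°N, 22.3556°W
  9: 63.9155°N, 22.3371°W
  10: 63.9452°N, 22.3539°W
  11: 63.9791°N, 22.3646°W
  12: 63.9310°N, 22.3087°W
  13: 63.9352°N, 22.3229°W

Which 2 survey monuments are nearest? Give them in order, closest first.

9, 8

Distances from 63.9220°N, 22.3405°W:
1: √((-0.0259·111.32)² + (0.0376·48.91)²) = √(8.312773 + 3.381980) = 3.4198 km
2: √((0.0360·111.32)² + (0.0312·48.91)²) = √(16.060217 + 2.328652) = 4.2882 km
3: √((0.0061·111.32)² + (0.0514·48.91)²) = √(0.461112 + 6.320065) = 2.6041 km
4: √((0.0305·111.32)² + (-0.0169·48.91)²) = √(11.527790 + 0.683233) = 3.4944 km
5: √((0.0378·111.32)² + (-0.0311·48.91)²) = √(17.706389 + 2.313748) = 4.4744 km
6: √((-0.0311·111.32)² + (0.0361·48.91)²) = √(11.985804 + 3.117523) = 3.8863 km
7: √((0.0076·111.32)² + (-0.0331·48.91)²) = √(0.715770 + 2.620905) = 1.8267 km
8: √((-0.0104·111.32)² + (-0.0151·48.91)²) = √(1.340334 + 0.545443) = 1.3732 km
9: √((-0.0065·111.32)² + (0.0034·48.91)²) = √(0.523568 + 0.027654) = 0.7424 km
10: √((0.0232·111.32)² + (-0.0134·48.91)²) = √(6.669947 + 0.429541) = 2.6645 km
11: √((0.0571·111.32)² + (-0.0241·48.91)²) = √(40.403465 + 1.389407) = 6.4647 km
12: √((0.0090·111.32)² + (0.0318·48.91)²) = √(1.003764 + 2.419076) = 1.8501 km
13: √((0.0132·111.32)² + (0.0176·48.91)²) = √(2.159207 + 0.741004) = 1.7030 km
Sorted: 9 (0.7424 km) < 8 (1.3732 km) < 13 (1.7030 km) < 7 (1.8267 km) < …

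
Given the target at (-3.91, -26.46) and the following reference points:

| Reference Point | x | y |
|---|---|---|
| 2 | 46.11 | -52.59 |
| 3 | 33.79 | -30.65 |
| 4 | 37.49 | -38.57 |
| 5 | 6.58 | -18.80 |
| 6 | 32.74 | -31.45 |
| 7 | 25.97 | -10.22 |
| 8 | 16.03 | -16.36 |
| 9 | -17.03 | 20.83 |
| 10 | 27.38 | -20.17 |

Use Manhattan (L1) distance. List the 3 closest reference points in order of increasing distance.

5, 8, 10

Distances from (-3.91, -26.46):
2: 76.15
3: 41.89
4: 53.51
5: 18.15
6: 41.64
7: 46.12
8: 30.04
9: 60.41
10: 37.58
Sorted: 5 (18.15) < 8 (30.04) < 10 (37.58) < 6 (41.64) < 3 (41.89) < …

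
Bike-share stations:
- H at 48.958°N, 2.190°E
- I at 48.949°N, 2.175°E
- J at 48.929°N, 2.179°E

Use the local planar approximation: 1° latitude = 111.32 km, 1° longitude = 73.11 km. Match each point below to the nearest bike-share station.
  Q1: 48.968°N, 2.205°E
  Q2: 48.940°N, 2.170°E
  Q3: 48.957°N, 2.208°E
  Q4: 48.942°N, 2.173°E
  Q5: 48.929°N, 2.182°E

Q1→H; Q2→I; Q3→H; Q4→I; Q5→J

Q1 at 48.968°N, 2.205°E:
  H: √((-0.010·111.32)² + (-0.015·73.11)²) = √(1.23921 + 1.20264) = 1.563 km
  I: √((-0.019·111.32)² + (-0.030·73.11)²) = √(4.47356 + 4.81056) = 3.047 km
  J: √((-0.039·111.32)² + (-0.026·73.11)²) = √(18.84845 + 3.61327) = 4.739 km
  → nearest: H (1.563 km)
Q2 at 48.940°N, 2.170°E:
  H: √((0.018·111.32)² + (0.020·73.11)²) = √(4.01505 + 2.13803) = 2.481 km
  I: √((0.009·111.32)² + (0.005·73.11)²) = √(1.00376 + 0.13363) = 1.066 km
  J: √((-0.011·111.32)² + (0.009·73.11)²) = √(1.49945 + 0.43295) = 1.390 km
  → nearest: I (1.066 km)
Q3 at 48.957°N, 2.208°E:
  H: √((0.001·111.32)² + (-0.018·73.11)²) = √(0.01239 + 1.73180) = 1.321 km
  I: √((-0.008·111.32)² + (-0.033·73.11)²) = √(0.79310 + 5.82078) = 2.572 km
  J: √((-0.028·111.32)² + (-0.029·73.11)²) = √(9.71544 + 4.49521) = 3.770 km
  → nearest: H (1.321 km)
Q4 at 48.942°N, 2.173°E:
  H: √((0.016·111.32)² + (0.017·73.11)²) = √(3.17239 + 1.54473) = 2.172 km
  I: √((0.007·111.32)² + (0.002·73.11)²) = √(0.60721 + 0.02138) = 0.793 km
  J: √((-0.013·111.32)² + (0.006·73.11)²) = √(2.09427 + 0.19242) = 1.512 km
  → nearest: I (0.793 km)
Q5 at 48.929°N, 2.182°E:
  H: √((0.029·111.32)² + (0.008·73.11)²) = √(10.42179 + 0.34208) = 3.281 km
  I: √((0.020·111.32)² + (-0.007·73.11)²) = √(4.95686 + 0.26191) = 2.284 km
  J: √((0.000·111.32)² + (-0.003·73.11)²) = √(0.00000 + 0.04811) = 0.219 km
  → nearest: J (0.219 km)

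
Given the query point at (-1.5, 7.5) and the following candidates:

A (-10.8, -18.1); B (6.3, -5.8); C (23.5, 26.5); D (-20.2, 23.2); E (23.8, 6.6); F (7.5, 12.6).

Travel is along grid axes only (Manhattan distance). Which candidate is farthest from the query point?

C

Distances from (-1.5, 7.5):
A: |-9.3| + |-25.6| = 9.3 + 25.6 = 34.9
B: |7.8| + |-13.3| = 7.8 + 13.3 = 21.1
C: |25.0| + |19.0| = 25.0 + 19.0 = 44.0
D: |-18.7| + |15.7| = 18.7 + 15.7 = 34.4
E: |25.3| + |-0.9| = 25.3 + 0.9 = 26.2
F: |9.0| + |5.1| = 9.0 + 5.1 = 14.1
Maximum: C at 44.0.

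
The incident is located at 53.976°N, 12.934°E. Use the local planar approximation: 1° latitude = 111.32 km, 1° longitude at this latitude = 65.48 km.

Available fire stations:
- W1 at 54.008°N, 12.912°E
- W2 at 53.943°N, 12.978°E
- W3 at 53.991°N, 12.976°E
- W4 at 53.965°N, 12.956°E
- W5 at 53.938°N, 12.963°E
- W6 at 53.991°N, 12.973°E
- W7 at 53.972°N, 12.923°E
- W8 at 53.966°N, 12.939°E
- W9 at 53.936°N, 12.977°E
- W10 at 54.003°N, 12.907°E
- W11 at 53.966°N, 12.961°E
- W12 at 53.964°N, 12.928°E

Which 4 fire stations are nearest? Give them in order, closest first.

W7, W8, W12, W4

Distances from 53.976°N, 12.934°E:
W1: √((0.032·111.32)² + (-0.022·65.48)²) = √(12.68955 + 2.07521) = 3.842 km
W2: √((-0.033·111.32)² + (0.044·65.48)²) = √(13.49504 + 8.30085) = 4.669 km
W3: √((0.015·111.32)² + (0.042·65.48)²) = √(2.78823 + 7.56338) = 3.217 km
W4: √((-0.011·111.32)² + (0.022·65.48)²) = √(1.49945 + 2.07521) = 1.891 km
W5: √((-0.038·111.32)² + (0.029·65.48)²) = √(17.89425 + 3.60590) = 4.637 km
W6: √((0.015·111.32)² + (0.039·65.48)²) = √(2.78823 + 6.52149) = 3.051 km
W7: √((-0.004·111.32)² + (-0.011·65.48)²) = √(0.19827 + 0.51880) = 0.847 km
W8: √((-0.010·111.32)² + (0.005·65.48)²) = √(1.23921 + 0.10719) = 1.160 km
W9: √((-0.040·111.32)² + (0.043·65.48)²) = √(19.82743 + 7.92783) = 5.268 km
W10: √((0.027·111.32)² + (-0.027·65.48)²) = √(9.03387 + 3.12568) = 3.487 km
W11: √((-0.010·111.32)² + (0.027·65.48)²) = √(1.23921 + 3.12568) = 2.089 km
W12: √((-0.012·111.32)² + (-0.006·65.48)²) = √(1.78447 + 0.15435) = 1.392 km
Sorted: W7 (0.847 km) < W8 (1.160 km) < W12 (1.392 km) < W4 (1.891 km) < W11 (2.089 km) < W6 (3.051 km) < …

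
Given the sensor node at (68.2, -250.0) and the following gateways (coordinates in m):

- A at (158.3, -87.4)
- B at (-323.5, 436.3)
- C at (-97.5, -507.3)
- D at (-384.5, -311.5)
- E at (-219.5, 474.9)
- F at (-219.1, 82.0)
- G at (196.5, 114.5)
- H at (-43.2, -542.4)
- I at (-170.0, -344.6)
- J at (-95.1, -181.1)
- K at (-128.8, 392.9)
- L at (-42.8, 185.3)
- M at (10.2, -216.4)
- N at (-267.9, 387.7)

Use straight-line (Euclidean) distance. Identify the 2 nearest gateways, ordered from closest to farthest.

M, J

Distances from (68.2, -250.0):
A: 185.9 m
B: 790.2 m
C: 306.0 m
D: 456.9 m
E: 779.9 m
F: 439.1 m
G: 386.4 m
H: 312.9 m
I: 256.3 m
J: 177.2 m
K: 672.4 m
L: 449.2 m
M: 67.0 m
N: 720.8 m
Sorted: M (67.0 m) < J (177.2 m) < A (185.9 m) < I (256.3 m) < …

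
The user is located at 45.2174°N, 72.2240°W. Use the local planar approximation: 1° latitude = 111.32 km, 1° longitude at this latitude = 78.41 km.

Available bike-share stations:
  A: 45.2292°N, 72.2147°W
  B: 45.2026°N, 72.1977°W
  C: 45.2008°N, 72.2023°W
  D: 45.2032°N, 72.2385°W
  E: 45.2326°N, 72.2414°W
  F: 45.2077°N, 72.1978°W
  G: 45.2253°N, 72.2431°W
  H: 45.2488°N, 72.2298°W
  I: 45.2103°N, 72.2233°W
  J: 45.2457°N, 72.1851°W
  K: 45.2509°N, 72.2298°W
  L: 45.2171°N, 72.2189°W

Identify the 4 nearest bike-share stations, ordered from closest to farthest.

Distances from 45.2174°N, 72.2240°W:
A: √((0.0118·111.32)² + (0.0093·78.41)²) = √(1.725482 + 0.531752) = 1.5024 km
B: √((-0.0148·111.32)² + (0.0263·78.41)²) = √(2.714375 + 4.252599) = 2.6395 km
C: √((-0.0166·111.32)² + (0.0217·78.41)²) = √(3.414779 + 2.895092) = 2.5119 km
D: √((-0.0142·111.32)² + (-0.0145·78.41)²) = √(2.498752 + 1.292644) = 1.9472 km
E: √((0.0152·111.32)² + (-0.0174·78.41)²) = √(2.863081 + 1.861407) = 2.1736 km
F: √((-0.0097·111.32)² + (0.0262·78.41)²) = √(1.165977 + 4.220321) = 2.3208 km
G: √((0.0079·111.32)² + (-0.0191·78.41)²) = √(0.773394 + 2.242899) = 1.7367 km
H: √((0.0314·111.32)² + (-0.0058·78.41)²) = √(12.218157 + 0.206823) = 3.5249 km
I: √((-0.0071·111.32)² + (0.0007·78.41)²) = √(0.624688 + 0.003013) = 0.7923 km
J: √((0.0283·111.32)² + (0.0389·78.41)²) = √(9.924743 + 9.303409) = 4.3850 km
K: √((0.0335·111.32)² + (-0.0058·78.41)²) = √(13.907082 + 0.206823) = 3.7568 km
L: √((-0.0003·111.32)² + (0.0051·78.41)²) = √(0.001115 + 0.159913) = 0.4013 km
Sorted: L (0.4013 km) < I (0.7923 km) < A (1.5024 km) < G (1.7367 km) < D (1.9472 km) < E (2.1736 km) < …

L, I, A, G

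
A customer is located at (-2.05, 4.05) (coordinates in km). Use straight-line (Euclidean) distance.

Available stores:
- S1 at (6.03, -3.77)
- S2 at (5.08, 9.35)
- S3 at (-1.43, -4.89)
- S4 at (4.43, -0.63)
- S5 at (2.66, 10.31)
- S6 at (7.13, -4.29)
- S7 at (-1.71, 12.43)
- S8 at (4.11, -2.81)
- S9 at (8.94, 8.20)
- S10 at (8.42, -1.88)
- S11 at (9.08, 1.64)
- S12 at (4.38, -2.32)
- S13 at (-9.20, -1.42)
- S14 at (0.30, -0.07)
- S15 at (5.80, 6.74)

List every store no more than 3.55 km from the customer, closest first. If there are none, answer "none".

Distances from (-2.05, 4.05):
S1: √((8.08)² + (-7.82)²) = √(65.2864 + 61.1524) = 11.24 km
S2: √((7.13)² + (5.30)²) = √(50.8369 + 28.0900) = 8.88 km
S3: √((0.62)² + (-8.94)²) = √(0.3844 + 79.9236) = 8.96 km
S4: √((6.48)² + (-4.68)²) = √(41.9904 + 21.9024) = 7.99 km
S5: √((4.71)² + (6.26)²) = √(22.1841 + 39.1876) = 7.83 km
S6: √((9.18)² + (-8.34)²) = √(84.2724 + 69.5556) = 12.40 km
S7: √((0.34)² + (8.38)²) = √(0.1156 + 70.2244) = 8.39 km
S8: √((6.16)² + (-6.86)²) = √(37.9456 + 47.0596) = 9.22 km
S9: √((10.99)² + (4.15)²) = √(120.7801 + 17.2225) = 11.75 km
S10: √((10.47)² + (-5.93)²) = √(109.6209 + 35.1649) = 12.03 km
S11: √((11.13)² + (-2.41)²) = √(123.8769 + 5.8081) = 11.39 km
S12: √((6.43)² + (-6.37)²) = √(41.3449 + 40.5769) = 9.05 km
S13: √((-7.15)² + (-5.47)²) = √(51.1225 + 29.9209) = 9.00 km
S14: √((2.35)² + (-4.12)²) = √(5.5225 + 16.9744) = 4.74 km
S15: √((7.85)² + (2.69)²) = √(61.6225 + 7.2361) = 8.30 km
Threshold 3.55 km: none within range.

none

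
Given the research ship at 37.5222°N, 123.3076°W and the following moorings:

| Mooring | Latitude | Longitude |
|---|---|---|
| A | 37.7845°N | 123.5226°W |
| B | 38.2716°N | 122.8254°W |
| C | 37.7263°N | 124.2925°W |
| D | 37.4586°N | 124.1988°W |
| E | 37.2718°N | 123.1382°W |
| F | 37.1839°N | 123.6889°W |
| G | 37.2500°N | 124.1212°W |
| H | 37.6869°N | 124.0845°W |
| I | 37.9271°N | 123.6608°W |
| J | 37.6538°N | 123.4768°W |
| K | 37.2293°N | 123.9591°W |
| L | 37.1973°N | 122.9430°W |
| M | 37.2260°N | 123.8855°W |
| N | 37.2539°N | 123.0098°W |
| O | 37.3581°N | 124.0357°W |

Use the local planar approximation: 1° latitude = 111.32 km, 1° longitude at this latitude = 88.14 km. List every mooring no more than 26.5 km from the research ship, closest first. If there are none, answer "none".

J

Distances from 37.5222°N, 123.3076°W:
A: √((0.2623·111.32)² + (-0.2150·88.14)²) = √(852.595383 + 359.106290) = 34.8095 km
B: √((0.7494·111.32)² + (0.4822·88.14)²) = √(6959.431633 + 1806.344181) = 93.6257 km
C: √((0.2041·111.32)² + (-0.9849·88.14)²) = √(516.217121 + 7535.817412) = 89.7331 km
D: √((-0.0636·111.32)² + (-0.8912·88.14)²) = √(50.125720 + 6170.160313) = 78.8688 km
E: √((-0.2504·111.32)² + (0.1694·88.14)²) = √(776.989311 + 222.932253) = 31.6215 km
F: √((-0.3383·111.32)² + (-0.3813·88.14)²) = √(1418.242158 + 1129.483011) = 50.4750 km
G: √((-0.2722·111.32)² + (-0.8136·88.14)²) = √(918.169024 + 5142.425068) = 77.8498 km
H: √((0.1647·111.32)² + (-0.7769·88.14)²) = √(336.150370 + 4688.957920) = 70.8880 km
I: √((0.4049·111.32)² + (-0.3532·88.14)²) = √(2031.617518 + 969.142150) = 54.7792 km
J: √((0.1316·111.32)² + (-0.1692·88.14)²) = √(214.614062 + 222.406159) = 20.9050 km
K: √((-0.2929·111.32)² + (-0.6515·88.14)²) = √(1063.126977 + 3297.425047) = 66.0345 km
L: √((-0.3249·111.32)² + (0.3646·88.14)²) = √(1308.114676 + 1032.712470) = 48.3821 km
M: √((-0.2962·111.32)² + (-0.5779·88.14)²) = √(1087.217674 + 2594.486894) = 60.6771 km
N: √((-0.2683·111.32)² + (0.2978·88.14)²) = √(892.047008 + 688.962334) = 39.7619 km
O: √((-0.1641·111.32)² + (-0.7281·88.14)²) = √(333.705648 + 4118.396484) = 66.7241 km
Threshold 26.5 km: J (20.9050 km) is within range.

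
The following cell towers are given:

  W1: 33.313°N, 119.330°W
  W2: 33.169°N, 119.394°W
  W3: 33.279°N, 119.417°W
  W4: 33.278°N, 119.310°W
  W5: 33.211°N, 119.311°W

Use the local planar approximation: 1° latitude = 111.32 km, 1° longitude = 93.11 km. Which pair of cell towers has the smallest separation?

Pairwise distances:
W1–W4: √((-0.035·111.32)² + (0.020·93.11)²) = √(15.18037 + 3.46779) = 4.318 km
W4–W5: √((-0.067·111.32)² + (-0.001·93.11)²) = √(55.62833 + 0.00867) = 7.459 km
W1–W3: √((-0.034·111.32)² + (-0.087·93.11)²) = √(14.32532 + 65.61923) = 8.941 km
W2–W5: √((0.042·111.32)² + (0.083·93.11)²) = √(21.85974 + 59.72399) = 9.032 km
W3–W4: √((-0.001·111.32)² + (0.107·93.11)²) = √(0.01239 + 99.25679) = 9.963 km
W1–W5: √((-0.102·111.32)² + (0.019·93.11)²) = √(128.92785 + 3.12968) = 11.492 km
W2–W3: √((0.110·111.32)² + (-0.023·93.11)²) = √(149.94492 + 4.58615) = 12.431 km
W3–W5: √((-0.068·111.32)² + (0.106·93.11)²) = √(57.30127 + 97.41019) = 12.438 km
W2–W4: √((0.109·111.32)² + (0.084·93.11)²) = √(147.23104 + 61.17180) = 14.436 km
W1–W2: √((-0.144·111.32)² + (-0.064·93.11)²) = √(256.96346 + 35.51016) = 17.102 km
Closest pair: W1–W4 at 4.318 km.

W1 and W4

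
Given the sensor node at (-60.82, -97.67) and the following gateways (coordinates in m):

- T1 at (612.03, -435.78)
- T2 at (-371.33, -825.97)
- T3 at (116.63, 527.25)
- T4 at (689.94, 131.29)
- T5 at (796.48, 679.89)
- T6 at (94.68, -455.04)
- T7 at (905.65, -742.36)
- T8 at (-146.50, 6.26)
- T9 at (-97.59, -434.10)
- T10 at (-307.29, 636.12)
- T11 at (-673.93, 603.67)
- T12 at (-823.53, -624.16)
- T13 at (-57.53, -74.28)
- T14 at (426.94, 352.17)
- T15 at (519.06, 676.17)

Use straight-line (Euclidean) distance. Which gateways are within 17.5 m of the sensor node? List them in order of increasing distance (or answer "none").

Distances from (-60.82, -97.67):
T1: √((672.85)² + (-338.11)²) = √(452727.1225 + 114318.3721) = 753.02 m
T2: √((-310.51)² + (-728.30)²) = √(96416.4601 + 530420.8900) = 791.73 m
T3: √((177.45)² + (624.92)²) = √(31488.5025 + 390525.0064) = 649.63 m
T4: √((750.76)² + (228.96)²) = √(563640.5776 + 52422.6816) = 784.90 m
T5: √((857.30)² + (777.56)²) = √(734963.2900 + 604599.5536) = 1157.39 m
T6: √((155.50)² + (-357.37)²) = √(24180.2500 + 127713.3169) = 389.74 m
T7: √((966.47)² + (-644.69)²) = √(934064.2609 + 415625.1961) = 1161.76 m
T8: √((-85.68)² + (103.93)²) = √(7341.0624 + 10801.4449) = 134.69 m
T9: √((-36.77)² + (-336.43)²) = √(1352.0329 + 113185.1449) = 338.43 m
T10: √((-246.47)² + (733.79)²) = √(60747.4609 + 538447.7641) = 774.08 m
T11: √((-613.11)² + (701.34)²) = √(375903.8721 + 491877.7956) = 931.55 m
T12: √((-762.71)² + (-526.49)²) = √(581726.5441 + 277191.7201) = 926.78 m
T13: √((3.29)² + (23.39)²) = √(10.8241 + 547.0921) = 23.62 m
T14: √((487.76)² + (449.84)²) = √(237909.8176 + 202356.0256) = 663.53 m
T15: √((579.88)² + (773.84)²) = √(336260.8144 + 598828.3456) = 967.00 m
Threshold 17.5 m: none within range.

none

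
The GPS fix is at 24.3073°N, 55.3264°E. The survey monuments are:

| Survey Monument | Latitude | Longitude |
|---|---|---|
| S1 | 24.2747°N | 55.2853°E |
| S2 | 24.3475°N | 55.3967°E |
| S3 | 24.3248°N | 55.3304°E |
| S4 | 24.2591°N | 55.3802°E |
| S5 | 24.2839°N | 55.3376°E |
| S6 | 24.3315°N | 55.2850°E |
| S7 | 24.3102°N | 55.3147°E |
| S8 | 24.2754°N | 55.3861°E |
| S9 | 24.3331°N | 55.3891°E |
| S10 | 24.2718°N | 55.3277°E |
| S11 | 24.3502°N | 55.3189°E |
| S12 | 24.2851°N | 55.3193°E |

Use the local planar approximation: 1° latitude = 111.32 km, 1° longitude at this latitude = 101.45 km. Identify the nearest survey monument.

Distances from 24.3073°N, 55.3264°E:
S1: √((-0.0326·111.32)² + (-0.0411·101.45)²) = √(13.169873 + 17.385522) = 5.5277 km
S2: √((0.0402·111.32)² + (0.0703·101.45)²) = √(20.026198 + 50.864497) = 8.4197 km
S3: √((0.0175·111.32)² + (0.0040·101.45)²) = √(3.795094 + 0.164674) = 1.9899 km
S4: √((-0.0482·111.32)² + (0.0538·101.45)²) = √(28.789921 + 29.789873) = 7.6537 km
S5: √((-0.0234·111.32)² + (0.0112·101.45)²) = √(6.785441 + 1.291041) = 2.8419 km
S6: √((0.0242·111.32)² + (-0.0414·101.45)²) = √(7.257334 + 17.640252) = 4.9897 km
S7: √((0.0029·111.32)² + (-0.0117·101.45)²) = √(0.104218 + 1.408886) = 1.2301 km
S8: √((-0.0319·111.32)² + (0.0597·101.45)²) = √(12.610368 + 36.681980) = 7.0209 km
S9: √((0.0258·111.32)² + (0.0627·101.45)²) = √(8.248706 + 40.461240) = 6.9793 km
S10: √((-0.0355·111.32)² + (0.0013·101.45)²) = √(15.617197 + 0.017394) = 3.9541 km
S11: √((0.0429·111.32)² + (-0.0075·101.45)²) = √(22.806623 + 0.578931) = 4.8359 km
S12: √((-0.0222·111.32)² + (-0.0071·101.45)²) = √(6.107343 + 0.518825) = 2.5741 km
Minimum: S7 at 1.2301 km.

S7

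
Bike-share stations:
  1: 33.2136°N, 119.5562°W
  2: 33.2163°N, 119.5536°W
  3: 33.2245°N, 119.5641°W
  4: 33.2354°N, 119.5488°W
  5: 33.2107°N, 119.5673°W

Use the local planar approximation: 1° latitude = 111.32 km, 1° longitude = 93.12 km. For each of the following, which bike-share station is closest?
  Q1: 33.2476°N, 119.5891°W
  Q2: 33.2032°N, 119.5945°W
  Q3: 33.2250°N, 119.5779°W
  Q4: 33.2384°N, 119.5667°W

Q1 at 33.2476°N, 119.5891°W:
  1: 4.8694 km
  2: 4.8030 km
  3: 3.4687 km
  4: 3.9909 km
  5: 4.5819 km
  → nearest: 3 (3.4687 km)
Q2 at 33.2032°N, 119.5945°W:
  1: 3.7497 km
  2: 4.0782 km
  3: 3.6927 km
  4: 5.5641 km
  5: 2.6669 km
  → nearest: 5 (2.6669 km)
Q3 at 33.2250°N, 119.5779°W:
  1: 2.3862 km
  2: 2.4614 km
  3: 1.2863 km
  4: 2.9467 km
  5: 1.8731 km
  → nearest: 3 (1.2863 km)
Q4 at 33.2384°N, 119.5667°W:
  1: 2.9288 km
  2: 2.7460 km
  3: 1.5662 km
  4: 1.7000 km
  5: 3.0841 km
  → nearest: 3 (1.5662 km)

Q1→3; Q2→5; Q3→3; Q4→3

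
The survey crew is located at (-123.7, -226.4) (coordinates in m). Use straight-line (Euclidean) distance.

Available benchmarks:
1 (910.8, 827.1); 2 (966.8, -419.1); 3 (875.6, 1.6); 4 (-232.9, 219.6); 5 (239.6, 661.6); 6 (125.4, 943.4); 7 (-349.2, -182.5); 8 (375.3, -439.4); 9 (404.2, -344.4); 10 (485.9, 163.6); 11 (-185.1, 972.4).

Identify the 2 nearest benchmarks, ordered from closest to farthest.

Distances from (-123.7, -226.4):
1: 1476.5 m
2: 1107.4 m
3: 1025.0 m
4: 459.2 m
5: 959.4 m
6: 1196.0 m
7: 229.7 m
8: 542.6 m
9: 540.9 m
10: 723.7 m
11: 1200.4 m
Sorted: 7 (229.7 m) < 4 (459.2 m) < 9 (540.9 m) < 8 (542.6 m) < …

7, 4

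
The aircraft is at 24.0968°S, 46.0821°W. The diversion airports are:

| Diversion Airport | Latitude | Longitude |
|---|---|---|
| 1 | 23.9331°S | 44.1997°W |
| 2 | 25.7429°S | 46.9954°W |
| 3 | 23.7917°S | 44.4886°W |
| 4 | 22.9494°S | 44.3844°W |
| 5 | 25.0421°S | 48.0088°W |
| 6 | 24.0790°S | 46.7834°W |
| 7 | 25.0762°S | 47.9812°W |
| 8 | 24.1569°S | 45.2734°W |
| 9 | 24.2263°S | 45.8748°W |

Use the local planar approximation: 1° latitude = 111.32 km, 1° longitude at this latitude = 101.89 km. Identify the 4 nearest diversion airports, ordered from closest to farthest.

Distances from 24.0968°S, 46.0821°W:
1: √((0.1637·111.32)² + (1.8824·101.89)²) = √(332.080790 + 36786.371535) = 192.6615 km
2: √((-1.6461·111.32)² + (-0.9133·101.89)²) = √(33578.309296 + 8659.444633) = 205.5183 km
3: √((0.3051·111.32)² + (1.5935·101.89)²) = √(1153.535091 + 26361.326498) = 165.8760 km
4: √((1.1474·111.32)² + (1.6977·101.89)²) = √(16314.587083 + 29921.614394) = 215.0260 km
5: √((-0.9453·111.32)² + (-1.9267·101.89)²) = √(11073.520427 + 38538.190505) = 222.7369 km
6: √((0.0178·111.32)² + (-0.7013·101.89)²) = √(3.926326 + 5105.882335) = 71.4829 km
7: √((-0.9794·111.32)² + (-1.8991·101.89)²) = √(11886.844863 + 37441.978713) = 222.1009 km
8: √((-0.0601·111.32)² + (0.8087·101.89)²) = √(44.760542 + 6789.503409) = 82.6696 km
9: √((-0.1295·111.32)² + (0.2073·101.89)²) = √(207.819326 + 446.130309) = 25.5724 km
Sorted: 9 (25.5724 km) < 6 (71.4829 km) < 8 (82.6696 km) < 3 (165.8760 km) < 1 (192.6615 km) < 2 (205.5183 km) < …

9, 6, 8, 3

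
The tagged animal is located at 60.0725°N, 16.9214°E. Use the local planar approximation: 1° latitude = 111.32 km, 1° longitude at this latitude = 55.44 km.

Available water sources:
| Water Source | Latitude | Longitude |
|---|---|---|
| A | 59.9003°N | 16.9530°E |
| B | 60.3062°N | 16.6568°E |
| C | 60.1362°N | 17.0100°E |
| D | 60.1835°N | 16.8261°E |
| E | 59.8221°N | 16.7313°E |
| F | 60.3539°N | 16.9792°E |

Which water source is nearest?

C

Distances from 60.0725°N, 16.9214°E:
A: 19.2492 km
B: 29.8663 km
C: 8.6262 km
D: 13.4387 km
E: 29.8004 km
F: 31.4889 km
Minimum: C at 8.6262 km.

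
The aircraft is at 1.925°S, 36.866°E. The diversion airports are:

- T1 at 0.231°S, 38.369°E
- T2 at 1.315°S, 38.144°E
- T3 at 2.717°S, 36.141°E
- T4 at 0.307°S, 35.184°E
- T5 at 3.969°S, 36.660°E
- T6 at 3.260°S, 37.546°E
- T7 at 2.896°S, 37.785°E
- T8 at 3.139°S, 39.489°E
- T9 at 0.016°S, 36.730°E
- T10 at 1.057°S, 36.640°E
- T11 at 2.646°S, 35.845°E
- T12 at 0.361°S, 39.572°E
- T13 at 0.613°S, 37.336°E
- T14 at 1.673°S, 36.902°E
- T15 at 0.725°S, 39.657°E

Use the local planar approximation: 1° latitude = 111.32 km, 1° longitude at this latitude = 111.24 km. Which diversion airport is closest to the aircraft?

T14

Distances from 1.925°S, 36.866°E:
T1: 252.021 km
T2: 157.550 km
T3: 119.488 km
T4: 259.712 km
T5: 228.689 km
T6: 166.756 km
T7: 148.777 km
T8: 321.560 km
T9: 213.048 km
T10: 99.843 km
T11: 139.074 km
T12: 347.739 km
T13: 155.128 km
T14: 28.337 km
T15: 337.989 km
Minimum: T14 at 28.337 km.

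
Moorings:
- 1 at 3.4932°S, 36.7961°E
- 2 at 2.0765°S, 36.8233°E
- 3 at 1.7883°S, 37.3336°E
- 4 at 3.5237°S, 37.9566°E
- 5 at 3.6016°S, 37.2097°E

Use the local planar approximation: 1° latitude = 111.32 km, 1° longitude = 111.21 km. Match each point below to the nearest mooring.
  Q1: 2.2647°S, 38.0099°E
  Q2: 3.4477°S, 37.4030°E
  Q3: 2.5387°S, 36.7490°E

Q1 at 2.2647°S, 38.0099°E:
  1: √((-1.2285·111.32)² + (-1.2138·111.21)²) = √(18702.373114 + 18221.408637) = 192.1556 km
  2: √((0.1882·111.32)² + (-1.1866·111.21)²) = √(438.920266 + 17413.912964) = 133.6145 km
  3: √((0.4764·111.32)² + (-0.6763·111.21)²) = √(2812.482967 + 5656.743107) = 92.0284 km
  4: √((-1.2590·111.32)² + (-0.0533·111.21)²) = √(19642.549468 + 35.135173) = 140.2772 km
  5: √((-1.3369·111.32)² + (-0.8002·111.21)²) = √(22148.496063 + 7919.263171) = 173.4006 km
  → nearest: 3 (92.0284 km)
Q2 at 3.4477°S, 37.4030°E:
  1: √((-0.0455·111.32)² + (-0.6069·111.21)²) = √(25.654833 + 4555.352159) = 67.6831 km
  2: √((1.3712·111.32)² + (-0.5797·111.21)²) = √(23299.575279 + 4156.179369) = 165.6978 km
  3: √((1.6594·111.32)² + (-0.0694·111.21)²) = √(34123.106911 + 59.567123) = 184.8856 km
  4: √((-0.0760·111.32)² + (0.5536·111.21)²) = √(71.577015 + 3790.354625) = 62.1444 km
  5: √((-0.1539·111.32)² + (-0.1933·111.21)²) = √(293.510495 + 462.116409) = 27.4887 km
  → nearest: 5 (27.4887 km)
Q3 at 2.5387°S, 36.7490°E:
  1: √((-0.9545·111.32)² + (0.0471·111.21)²) = √(11290.112274 + 27.436550) = 106.3840 km
  2: √((0.4622·111.32)² + (0.0743·111.21)²) = √(2647.319006 + 68.275566) = 52.1114 km
  3: √((0.7504·111.32)² + (0.5846·111.21)²) = √(6978.017368 + 4226.737759) = 105.8525 km
  4: √((-0.9850·111.32)² + (1.2076·111.21)²) = √(12023.166360 + 18035.736853) = 173.3750 km
  5: √((-1.0629·111.32)² + (0.4607·111.21)²) = √(14000.102310 + 2624.968559) = 128.9382 km
  → nearest: 2 (52.1114 km)

Q1→3; Q2→5; Q3→2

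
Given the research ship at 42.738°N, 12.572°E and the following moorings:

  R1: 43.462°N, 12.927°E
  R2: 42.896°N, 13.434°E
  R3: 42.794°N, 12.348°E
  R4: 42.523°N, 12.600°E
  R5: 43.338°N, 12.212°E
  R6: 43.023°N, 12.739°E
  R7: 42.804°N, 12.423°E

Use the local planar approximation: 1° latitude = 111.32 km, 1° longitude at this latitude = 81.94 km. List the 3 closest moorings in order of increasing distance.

Distances from 42.738°N, 12.572°E:
R1: 85.684 km
R2: 72.789 km
R3: 19.384 km
R4: 24.044 km
R5: 73.016 km
R6: 34.551 km
R7: 14.249 km
Sorted: R7 (14.249 km) < R3 (19.384 km) < R4 (24.044 km) < R6 (34.551 km) < R2 (72.789 km) < …

R7, R3, R4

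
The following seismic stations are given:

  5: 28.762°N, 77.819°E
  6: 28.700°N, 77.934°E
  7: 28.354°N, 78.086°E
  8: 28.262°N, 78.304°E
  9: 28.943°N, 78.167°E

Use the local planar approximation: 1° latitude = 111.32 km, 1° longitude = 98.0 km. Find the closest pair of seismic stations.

5 and 6

Pairwise distances:
5–6: 13.215 km
7–8: 23.692 km
6–9: 35.400 km
5–9: 39.611 km
6–7: 41.297 km
5–7: 52.417 km
6–8: 60.763 km
7–9: 66.046 km
5–8: 73.192 km
8–9: 76.989 km
Closest pair: 5–6 at 13.215 km.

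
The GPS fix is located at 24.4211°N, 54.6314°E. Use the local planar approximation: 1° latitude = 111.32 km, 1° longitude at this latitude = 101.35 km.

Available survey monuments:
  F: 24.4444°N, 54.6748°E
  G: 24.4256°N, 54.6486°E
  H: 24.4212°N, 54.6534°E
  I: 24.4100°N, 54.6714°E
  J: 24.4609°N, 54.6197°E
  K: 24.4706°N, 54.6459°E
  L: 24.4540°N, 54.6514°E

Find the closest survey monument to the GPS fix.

Distances from 24.4211°N, 54.6314°E:
F: √((0.0233·111.32)² + (0.0434·101.35)²) = √(6.727570 + 19.347594) = 5.1064 km
G: √((0.0045·111.32)² + (0.0172·101.35)²) = √(0.250941 + 3.038816) = 1.8138 km
H: √((0.0001·111.32)² + (0.0220·101.35)²) = √(0.000124 + 4.971562) = 2.2297 km
I: √((-0.0111·111.32)² + (0.0400·101.35)²) = √(1.526836 + 16.434916) = 4.2381 km
J: √((0.0398·111.32)² + (-0.0117·101.35)²) = √(19.629649 + 1.406110) = 4.5865 km
K: √((0.0495·111.32)² + (0.0145·101.35)²) = √(30.363847 + 2.159651) = 5.7029 km
L: √((0.0329·111.32)² + (0.0200·101.35)²) = √(13.413379 + 4.108729) = 4.1859 km
Minimum: G at 1.8138 km.

G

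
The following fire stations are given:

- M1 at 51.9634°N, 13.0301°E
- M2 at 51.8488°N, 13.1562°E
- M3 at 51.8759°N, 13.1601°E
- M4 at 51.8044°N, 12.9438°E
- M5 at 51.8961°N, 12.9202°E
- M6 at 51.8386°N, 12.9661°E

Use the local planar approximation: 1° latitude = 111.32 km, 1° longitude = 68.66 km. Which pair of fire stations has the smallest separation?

Pairwise distances:
M1–M2: 15.4178 km
M1–M3: 13.2116 km
M1–M4: 18.6654 km
M1–M5: 10.6332 km
M1–M6: 14.5711 km
M2–M3: 3.0286 km
M2–M4: 15.3982 km
M2–M5: 17.0378 km
M2–M6: 13.1016 km
M3–M4: 16.8496 km
M3–M5: 16.6243 km
M3–M6: 13.9522 km
M4–M5: 10.3358 km
M4–M6: 4.1035 km
M5–M6: 7.1347 km
Closest pair: M2–M3 at 3.0286 km.

M2 and M3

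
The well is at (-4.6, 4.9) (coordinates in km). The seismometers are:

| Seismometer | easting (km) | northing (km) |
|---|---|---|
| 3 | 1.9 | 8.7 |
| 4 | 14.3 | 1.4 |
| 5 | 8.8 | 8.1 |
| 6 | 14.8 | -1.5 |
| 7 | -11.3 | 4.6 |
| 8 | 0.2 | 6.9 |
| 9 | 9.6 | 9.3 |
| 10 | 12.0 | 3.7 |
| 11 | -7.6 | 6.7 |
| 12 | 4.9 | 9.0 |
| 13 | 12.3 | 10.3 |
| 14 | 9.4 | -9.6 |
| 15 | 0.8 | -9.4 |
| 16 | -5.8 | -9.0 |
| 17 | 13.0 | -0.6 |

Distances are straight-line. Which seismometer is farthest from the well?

Distances from (-4.6, 4.9):
3: √((6.5)² + (3.8)²) = √(42.250 + 14.440) = 7.5 km
4: √((18.9)² + (-3.5)²) = √(357.210 + 12.250) = 19.2 km
5: √((13.4)² + (3.2)²) = √(179.560 + 10.240) = 13.8 km
6: √((19.4)² + (-6.4)²) = √(376.360 + 40.960) = 20.4 km
7: √((-6.7)² + (-0.3)²) = √(44.890 + 0.090) = 6.7 km
8: √((4.8)² + (2.0)²) = √(23.040 + 4.000) = 5.2 km
9: √((14.2)² + (4.4)²) = √(201.640 + 19.360) = 14.9 km
10: √((16.6)² + (-1.2)²) = √(275.560 + 1.440) = 16.6 km
11: √((-3.0)² + (1.8)²) = √(9.000 + 3.240) = 3.5 km
12: √((9.5)² + (4.1)²) = √(90.250 + 16.810) = 10.3 km
13: √((16.9)² + (5.4)²) = √(285.610 + 29.160) = 17.7 km
14: √((14.0)² + (-14.5)²) = √(196.000 + 210.250) = 20.2 km
15: √((5.4)² + (-14.3)²) = √(29.160 + 204.490) = 15.3 km
16: √((-1.2)² + (-13.9)²) = √(1.440 + 193.210) = 14.0 km
17: √((17.6)² + (-5.5)²) = √(309.760 + 30.250) = 18.4 km
Maximum: 6 at 20.4 km.

6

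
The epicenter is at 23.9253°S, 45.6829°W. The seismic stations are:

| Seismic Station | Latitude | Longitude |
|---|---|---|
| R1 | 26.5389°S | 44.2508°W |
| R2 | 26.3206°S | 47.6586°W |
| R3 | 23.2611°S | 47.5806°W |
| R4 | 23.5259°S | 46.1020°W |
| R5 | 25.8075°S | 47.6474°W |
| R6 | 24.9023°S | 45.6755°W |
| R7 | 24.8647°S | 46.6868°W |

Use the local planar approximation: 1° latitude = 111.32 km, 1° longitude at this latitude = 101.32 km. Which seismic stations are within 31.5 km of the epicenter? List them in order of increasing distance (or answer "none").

none

Distances from 23.9253°S, 45.6829°W:
R1: √((-2.6136·111.32)² + (1.4321·101.32)²) = √(84649.546985 + 21054.117955) = 325.1210 km
R2: √((-2.3953·111.32)² + (-1.9757·101.32)²) = √(71099.447234 + 40071.201257) = 333.4226 km
R3: √((0.6642·111.32)² + (-1.8977·101.32)²) = √(5466.937864 + 36969.661781) = 206.0015 km
R4: √((0.3994·111.32)² + (-0.4191·101.32)²) = √(1976.799017 + 1803.124373) = 61.4811 km
R5: √((-1.8822·111.32)² + (-1.9645·101.32)²) = √(43901.355878 + 39618.171581) = 288.9975 km
R6: √((-0.9770·111.32)² + (0.0074·101.32)²) = √(11828.659293 + 0.562152) = 108.7622 km
R7: √((-0.9394·111.32)² + (-1.0039·101.32)²) = √(10935.723149 + 10345.971333) = 145.8825 km
Threshold 31.5 km: none within range.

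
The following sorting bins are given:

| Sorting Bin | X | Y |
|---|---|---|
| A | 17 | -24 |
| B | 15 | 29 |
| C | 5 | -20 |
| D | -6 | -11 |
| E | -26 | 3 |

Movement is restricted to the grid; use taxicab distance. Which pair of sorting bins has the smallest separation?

A and C

Pairwise distances:
A–B: |-2| + |53| = 2 + 53 = 55
A–C: |-12| + |4| = 12 + 4 = 16
A–D: |-23| + |13| = 23 + 13 = 36
A–E: |-43| + |27| = 43 + 27 = 70
B–C: |-10| + |-49| = 10 + 49 = 59
B–D: |-21| + |-40| = 21 + 40 = 61
B–E: |-41| + |-26| = 41 + 26 = 67
C–D: |-11| + |9| = 11 + 9 = 20
C–E: |-31| + |23| = 31 + 23 = 54
D–E: |-20| + |14| = 20 + 14 = 34
Closest pair: A–C at 16.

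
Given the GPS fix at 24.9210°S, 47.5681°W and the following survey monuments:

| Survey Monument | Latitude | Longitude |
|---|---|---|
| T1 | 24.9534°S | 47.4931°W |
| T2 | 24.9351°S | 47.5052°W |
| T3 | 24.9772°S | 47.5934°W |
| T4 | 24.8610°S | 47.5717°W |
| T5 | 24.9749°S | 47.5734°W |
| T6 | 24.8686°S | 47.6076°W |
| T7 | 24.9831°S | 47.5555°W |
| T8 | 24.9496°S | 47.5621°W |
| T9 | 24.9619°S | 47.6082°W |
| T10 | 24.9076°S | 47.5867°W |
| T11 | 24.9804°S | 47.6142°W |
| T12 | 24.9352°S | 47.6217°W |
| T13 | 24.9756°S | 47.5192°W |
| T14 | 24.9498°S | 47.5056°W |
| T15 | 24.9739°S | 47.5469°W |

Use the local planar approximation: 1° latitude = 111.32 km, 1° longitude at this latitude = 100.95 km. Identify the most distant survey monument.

T1

Distances from 24.9210°S, 47.5681°W:
T1: √((-0.0324·111.32)² + (0.0750·100.95)²) = √(13.008775 + 57.323827) = 8.3865 km
T2: √((-0.0141·111.32)² + (0.0629·100.95)²) = √(2.463682 + 40.319389) = 6.5409 km
T3: √((-0.0562·111.32)² + (-0.0253·100.95)²) = √(39.139838 + 6.523095) = 6.7574 km
T4: √((0.0600·111.32)² + (-0.0036·100.95)²) = √(44.611713 + 0.132074) = 6.6891 km
T5: √((-0.0539·111.32)² + (-0.0053·100.95)²) = √(36.001776 + 0.286262) = 6.0240 km
T6: √((0.0524·111.32)² + (-0.0395·100.95)²) = √(34.025849 + 15.900356) = 7.0658 km
T7: √((-0.0621·111.32)² + (0.0126·100.95)²) = √(47.789182 + 1.617908) = 7.0290 km
T8: √((-0.0286·111.32)² + (0.0060·100.95)²) = √(10.136277 + 0.366872) = 3.2409 km
T9: √((-0.0409·111.32)² + (-0.0401·100.95)²) = √(20.729700 + 16.387073) = 6.0924 km
T10: √((0.0134·111.32)² + (-0.0186·100.95)²) = √(2.225133 + 3.525645) = 2.3981 km
T11: √((-0.0594·111.32)² + (-0.0461·100.95)²) = √(43.723940 + 21.657808) = 8.0859 km
T12: √((-0.0142·111.32)² + (-0.0536·100.95)²) = √(2.498752 + 29.278055) = 5.6371 km
T13: √((-0.0546·111.32)² + (0.0489·100.95)²) = √(36.942959 + 24.368588) = 7.8302 km
T14: √((-0.0288·111.32)² + (0.0625·100.95)²) = √(10.278539 + 39.808213) = 7.0772 km
T15: √((-0.0529·111.32)² + (0.0212·100.95)²) = √(34.678295 + 4.580199) = 6.2657 km
Maximum: T1 at 8.3865 km.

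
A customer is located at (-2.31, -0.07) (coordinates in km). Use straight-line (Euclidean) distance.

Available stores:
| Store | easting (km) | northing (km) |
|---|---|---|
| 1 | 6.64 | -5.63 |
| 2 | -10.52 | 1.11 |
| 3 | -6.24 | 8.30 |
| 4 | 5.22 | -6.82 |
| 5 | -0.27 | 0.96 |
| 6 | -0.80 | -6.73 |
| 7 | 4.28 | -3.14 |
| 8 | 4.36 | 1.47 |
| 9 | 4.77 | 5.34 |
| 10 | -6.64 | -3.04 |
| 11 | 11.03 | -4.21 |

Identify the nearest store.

5

Distances from (-2.31, -0.07):
1: √((8.95)² + (-5.56)²) = √(80.1025 + 30.9136) = 10.54 km
2: √((-8.21)² + (1.18)²) = √(67.4041 + 1.3924) = 8.29 km
3: √((-3.93)² + (8.37)²) = √(15.4449 + 70.0569) = 9.25 km
4: √((7.53)² + (-6.75)²) = √(56.7009 + 45.5625) = 10.11 km
5: √((2.04)² + (1.03)²) = √(4.1616 + 1.0609) = 2.29 km
6: √((1.51)² + (-6.66)²) = √(2.2801 + 44.3556) = 6.83 km
7: √((6.59)² + (-3.07)²) = √(43.4281 + 9.4249) = 7.27 km
8: √((6.67)² + (1.54)²) = √(44.4889 + 2.3716) = 6.85 km
9: √((7.08)² + (5.41)²) = √(50.1264 + 29.2681) = 8.91 km
10: √((-4.33)² + (-2.97)²) = √(18.7489 + 8.8209) = 5.25 km
11: √((13.34)² + (-4.14)²) = √(177.9556 + 17.1396) = 13.97 km
Minimum: 5 at 2.29 km.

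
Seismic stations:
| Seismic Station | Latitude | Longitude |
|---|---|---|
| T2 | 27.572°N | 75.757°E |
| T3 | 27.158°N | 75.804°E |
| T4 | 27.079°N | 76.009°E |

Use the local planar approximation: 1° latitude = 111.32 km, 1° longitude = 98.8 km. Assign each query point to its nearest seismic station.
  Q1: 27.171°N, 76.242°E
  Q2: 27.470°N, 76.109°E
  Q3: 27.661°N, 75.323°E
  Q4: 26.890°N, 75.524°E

Q1 at 27.171°N, 76.242°E:
  T2: 65.489 km
  T3: 43.299 km
  T4: 25.196 km
  → nearest: T4 (25.196 km)
Q2 at 27.470°N, 76.109°E:
  T2: 36.584 km
  T3: 45.982 km
  T4: 44.633 km
  → nearest: T2 (36.584 km)
Q3 at 27.661°N, 75.323°E:
  T2: 44.009 km
  T3: 73.442 km
  T4: 93.761 km
  → nearest: T2 (44.009 km)
Q4 at 26.890°N, 75.524°E:
  T2: 79.334 km
  T3: 40.686 km
  T4: 52.333 km
  → nearest: T3 (40.686 km)

Q1→T4; Q2→T2; Q3→T2; Q4→T3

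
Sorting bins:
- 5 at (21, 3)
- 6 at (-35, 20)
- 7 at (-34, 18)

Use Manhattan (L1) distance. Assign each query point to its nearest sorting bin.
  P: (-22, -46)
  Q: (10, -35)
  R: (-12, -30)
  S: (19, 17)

P at (-22, -46):
  5: 92
  6: 79
  7: 76
  → nearest: 7 (76)
Q at (10, -35):
  5: 49
  6: 100
  7: 97
  → nearest: 5 (49)
R at (-12, -30):
  5: 66
  6: 73
  7: 70
  → nearest: 5 (66)
S at (19, 17):
  5: 16
  6: 57
  7: 54
  → nearest: 5 (16)

P→7; Q→5; R→5; S→5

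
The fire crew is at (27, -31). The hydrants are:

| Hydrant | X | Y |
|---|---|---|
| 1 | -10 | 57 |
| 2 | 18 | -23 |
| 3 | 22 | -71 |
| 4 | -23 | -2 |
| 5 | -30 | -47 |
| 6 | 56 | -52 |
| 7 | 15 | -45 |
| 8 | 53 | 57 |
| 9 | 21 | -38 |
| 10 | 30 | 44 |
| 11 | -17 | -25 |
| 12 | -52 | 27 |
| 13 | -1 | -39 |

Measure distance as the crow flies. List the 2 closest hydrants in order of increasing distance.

Distances from (27, -31):
1: 95.5
2: 12.0
3: 40.3
4: 57.8
5: 59.2
6: 35.8
7: 18.4
8: 91.8
9: 9.2
10: 75.1
11: 44.4
12: 98.0
13: 29.1
Sorted: 9 (9.2) < 2 (12.0) < 7 (18.4) < 13 (29.1) < …

9, 2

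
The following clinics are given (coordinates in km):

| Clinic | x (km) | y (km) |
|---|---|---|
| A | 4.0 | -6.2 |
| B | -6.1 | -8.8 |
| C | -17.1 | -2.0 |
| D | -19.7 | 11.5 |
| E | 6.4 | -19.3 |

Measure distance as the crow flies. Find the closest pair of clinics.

Pairwise distances:
A–B: √((-10.1)² + (-2.6)²) = √(102.010 + 6.760) = 10.4 km
A–C: √((-21.1)² + (4.2)²) = √(445.210 + 17.640) = 21.5 km
A–D: √((-23.7)² + (17.7)²) = √(561.690 + 313.290) = 29.6 km
A–E: √((2.4)² + (-13.1)²) = √(5.760 + 171.610) = 13.3 km
B–C: √((-11.0)² + (6.8)²) = √(121.000 + 46.240) = 12.9 km
B–D: √((-13.6)² + (20.3)²) = √(184.960 + 412.090) = 24.4 km
B–E: √((12.5)² + (-10.5)²) = √(156.250 + 110.250) = 16.3 km
C–D: √((-2.6)² + (13.5)²) = √(6.760 + 182.250) = 13.7 km
C–E: √((23.5)² + (-17.3)²) = √(552.250 + 299.290) = 29.2 km
D–E: √((26.1)² + (-30.8)²) = √(681.210 + 948.640) = 40.4 km
Closest pair: A–B at 10.4 km.

A and B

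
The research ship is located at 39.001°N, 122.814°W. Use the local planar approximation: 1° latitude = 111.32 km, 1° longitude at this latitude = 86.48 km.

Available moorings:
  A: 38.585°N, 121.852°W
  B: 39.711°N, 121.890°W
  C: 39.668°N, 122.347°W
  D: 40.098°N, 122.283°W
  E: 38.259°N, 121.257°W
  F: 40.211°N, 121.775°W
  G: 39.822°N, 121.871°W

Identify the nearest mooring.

C

Distances from 39.001°N, 122.814°W:
A: 95.214 km
B: 112.393 km
C: 84.523 km
D: 130.467 km
E: 157.966 km
F: 161.916 km
G: 122.488 km
Minimum: C at 84.523 km.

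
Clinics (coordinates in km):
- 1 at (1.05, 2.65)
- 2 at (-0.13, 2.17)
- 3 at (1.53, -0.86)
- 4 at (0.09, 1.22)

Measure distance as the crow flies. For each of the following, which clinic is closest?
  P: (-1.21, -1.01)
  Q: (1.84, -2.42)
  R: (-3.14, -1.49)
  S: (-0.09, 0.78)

P→4; Q→3; R→4; S→4

P at (-1.21, -1.01):
  1: 4.30 km
  2: 3.36 km
  3: 2.74 km
  4: 2.58 km
  → nearest: 4 (2.58 km)
Q at (1.84, -2.42):
  1: 5.13 km
  2: 4.99 km
  3: 1.59 km
  4: 4.04 km
  → nearest: 3 (1.59 km)
R at (-3.14, -1.49):
  1: 5.89 km
  2: 4.74 km
  3: 4.71 km
  4: 4.22 km
  → nearest: 4 (4.22 km)
S at (-0.09, 0.78):
  1: 2.19 km
  2: 1.39 km
  3: 2.31 km
  4: 0.48 km
  → nearest: 4 (0.48 km)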